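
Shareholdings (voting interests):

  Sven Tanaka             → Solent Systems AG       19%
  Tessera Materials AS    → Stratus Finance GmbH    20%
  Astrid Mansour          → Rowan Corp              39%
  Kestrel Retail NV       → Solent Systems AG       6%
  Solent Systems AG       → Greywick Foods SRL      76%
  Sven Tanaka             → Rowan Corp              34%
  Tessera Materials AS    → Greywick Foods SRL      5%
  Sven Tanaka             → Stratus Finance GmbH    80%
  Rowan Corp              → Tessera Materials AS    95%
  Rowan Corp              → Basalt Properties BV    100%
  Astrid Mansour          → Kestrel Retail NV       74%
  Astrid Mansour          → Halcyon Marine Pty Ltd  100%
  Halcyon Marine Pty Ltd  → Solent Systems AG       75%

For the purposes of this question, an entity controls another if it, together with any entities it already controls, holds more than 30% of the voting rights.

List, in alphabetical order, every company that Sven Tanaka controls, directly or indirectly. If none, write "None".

Sven holds 34% of Rowan, so Sven controls Rowan.
Rowan holds 95% of Tessera, so Sven controls Tessera.
Rowan holds 100% of Basalt, so Sven controls Basalt.
Tessera and Sven together hold 20% + 80% = 100% of Stratus, so Sven controls Stratus.
No other company's threshold is met.

Basalt Properties BV, Rowan Corp, Stratus Finance GmbH, Tessera Materials AS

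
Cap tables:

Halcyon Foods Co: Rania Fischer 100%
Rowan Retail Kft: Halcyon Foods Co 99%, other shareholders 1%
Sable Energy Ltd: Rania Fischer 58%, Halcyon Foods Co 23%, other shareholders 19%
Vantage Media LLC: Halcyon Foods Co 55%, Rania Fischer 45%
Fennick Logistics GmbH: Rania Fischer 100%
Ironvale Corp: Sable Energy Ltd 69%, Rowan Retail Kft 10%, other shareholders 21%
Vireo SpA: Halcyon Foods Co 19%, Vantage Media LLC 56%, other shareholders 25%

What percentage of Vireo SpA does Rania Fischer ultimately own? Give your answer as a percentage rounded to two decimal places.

75.00%

Rania reaches Vireo along 3 paths.
Via Halcyon: 100% × 19% = 19%.
Via Halcyon → Vantage: 100% × 55% × 56% = 30.8%.
Via Vantage: 45% × 56% = 25.2%.
Total: 19% + 30.8% + 25.2% = 75%.
Rounded: 75.00%.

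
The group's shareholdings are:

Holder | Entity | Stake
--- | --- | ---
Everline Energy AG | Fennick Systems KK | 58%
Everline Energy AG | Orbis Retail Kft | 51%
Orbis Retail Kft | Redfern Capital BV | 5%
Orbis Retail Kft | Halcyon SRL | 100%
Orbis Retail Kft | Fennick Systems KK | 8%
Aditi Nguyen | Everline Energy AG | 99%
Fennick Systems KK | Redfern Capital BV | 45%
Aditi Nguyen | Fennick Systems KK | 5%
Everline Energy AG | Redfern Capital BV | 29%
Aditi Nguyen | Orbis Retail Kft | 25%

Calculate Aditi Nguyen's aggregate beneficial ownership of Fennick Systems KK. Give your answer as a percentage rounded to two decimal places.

Aditi reaches Fennick along 4 paths.
Via Everline: 99% × 58% = 57.42%.
Via Orbis: 25% × 8% = 2%.
Via Everline → Orbis: 99% × 51% × 8% = 4.0392%.
Direct stake: 5% = 5%.
Total: 57.42% + 2% + 4.0392% + 5% = 68.4592%.
Rounded: 68.46%.

68.46%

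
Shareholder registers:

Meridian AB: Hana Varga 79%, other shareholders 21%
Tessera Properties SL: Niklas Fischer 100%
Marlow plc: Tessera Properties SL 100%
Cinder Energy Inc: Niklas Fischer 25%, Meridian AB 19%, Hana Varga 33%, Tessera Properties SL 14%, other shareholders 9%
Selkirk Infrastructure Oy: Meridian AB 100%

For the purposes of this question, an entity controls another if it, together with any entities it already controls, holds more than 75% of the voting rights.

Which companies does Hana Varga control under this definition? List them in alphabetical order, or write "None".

Hana holds 79% of Meridian, so Hana controls Meridian.
Meridian holds 100% of Selkirk, so Hana controls Selkirk.
No other company's threshold is met.

Meridian AB, Selkirk Infrastructure Oy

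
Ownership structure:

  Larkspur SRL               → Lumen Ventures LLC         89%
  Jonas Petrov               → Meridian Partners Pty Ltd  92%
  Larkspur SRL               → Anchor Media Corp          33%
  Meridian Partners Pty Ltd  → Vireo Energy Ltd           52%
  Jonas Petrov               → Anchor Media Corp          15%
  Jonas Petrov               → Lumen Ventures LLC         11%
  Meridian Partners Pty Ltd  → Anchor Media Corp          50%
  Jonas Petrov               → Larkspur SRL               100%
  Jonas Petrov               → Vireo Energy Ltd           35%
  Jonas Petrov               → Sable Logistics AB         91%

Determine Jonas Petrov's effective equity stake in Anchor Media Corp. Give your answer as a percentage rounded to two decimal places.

94.00%

Jonas reaches Anchor along 3 paths.
Via Larkspur: 100% × 33% = 33%.
Direct stake: 15% = 15%.
Via Meridian: 92% × 50% = 46%.
Total: 33% + 15% + 46% = 94%.
Rounded: 94.00%.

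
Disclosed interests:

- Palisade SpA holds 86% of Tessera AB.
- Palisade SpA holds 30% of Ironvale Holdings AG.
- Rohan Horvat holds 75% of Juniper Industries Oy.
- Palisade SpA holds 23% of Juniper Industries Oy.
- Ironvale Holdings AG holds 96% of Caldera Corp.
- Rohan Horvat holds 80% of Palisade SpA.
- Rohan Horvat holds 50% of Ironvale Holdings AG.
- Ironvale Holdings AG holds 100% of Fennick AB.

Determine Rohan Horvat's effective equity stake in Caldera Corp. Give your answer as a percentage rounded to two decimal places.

Rohan reaches Caldera along 2 paths.
Via Palisade → Ironvale: 80% × 30% × 96% = 23.04%.
Via Ironvale: 50% × 96% = 48%.
Total: 23.04% + 48% = 71.04%.

71.04%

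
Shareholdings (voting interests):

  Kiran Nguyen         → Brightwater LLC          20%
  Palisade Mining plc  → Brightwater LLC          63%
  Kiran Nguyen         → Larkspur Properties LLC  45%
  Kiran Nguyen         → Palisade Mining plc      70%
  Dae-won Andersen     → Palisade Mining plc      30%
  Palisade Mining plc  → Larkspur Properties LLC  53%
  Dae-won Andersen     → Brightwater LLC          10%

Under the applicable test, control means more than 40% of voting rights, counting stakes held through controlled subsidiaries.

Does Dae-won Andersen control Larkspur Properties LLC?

No

Dae-won's largest direct stake is 30% in Palisade, which does not meet the threshold, so Dae-won controls no company.
Neither Dae-won nor any entity Dae-won controls holds any voting interest in Larkspur.
So Dae-won does not control Larkspur.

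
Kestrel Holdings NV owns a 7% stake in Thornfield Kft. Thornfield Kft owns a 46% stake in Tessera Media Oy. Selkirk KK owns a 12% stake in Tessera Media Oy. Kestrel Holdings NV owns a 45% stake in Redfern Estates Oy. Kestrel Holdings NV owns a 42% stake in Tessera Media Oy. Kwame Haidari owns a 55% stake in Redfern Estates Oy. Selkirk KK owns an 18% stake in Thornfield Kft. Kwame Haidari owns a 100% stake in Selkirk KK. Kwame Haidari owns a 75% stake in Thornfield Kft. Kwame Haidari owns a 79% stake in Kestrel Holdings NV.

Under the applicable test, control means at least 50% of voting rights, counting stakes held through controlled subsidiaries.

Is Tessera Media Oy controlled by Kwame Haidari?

Yes

Kwame holds 79% of Kestrel, so Kwame controls Kestrel.
Kwame holds 100% of Selkirk, so Kwame controls Selkirk.
Selkirk and Kwame and Kestrel together hold 18% + 75% + 7% = 100% of Thornfield, so Kwame controls Thornfield.
Thornfield and Kestrel and Selkirk together hold 46% + 42% + 12% = 100% of Tessera, so Kwame controls Tessera.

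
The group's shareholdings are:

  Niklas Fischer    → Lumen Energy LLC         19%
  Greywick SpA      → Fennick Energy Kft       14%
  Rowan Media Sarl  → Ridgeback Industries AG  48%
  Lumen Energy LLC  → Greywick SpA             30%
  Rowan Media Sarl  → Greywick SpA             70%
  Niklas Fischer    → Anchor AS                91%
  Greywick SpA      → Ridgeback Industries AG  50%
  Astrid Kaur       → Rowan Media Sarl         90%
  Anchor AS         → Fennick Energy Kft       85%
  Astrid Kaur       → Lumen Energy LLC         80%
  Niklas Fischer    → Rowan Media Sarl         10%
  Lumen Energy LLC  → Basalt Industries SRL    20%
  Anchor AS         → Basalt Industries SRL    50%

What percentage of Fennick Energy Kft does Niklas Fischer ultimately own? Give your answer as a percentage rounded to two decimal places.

Niklas reaches Fennick along 3 paths.
Via Rowan → Greywick: 10% × 70% × 14% = 0.98%.
Via Lumen → Greywick: 19% × 30% × 14% = 0.798%.
Via Anchor: 91% × 85% = 77.35%.
Total: 0.98% + 0.798% + 77.35% = 79.128%.
Rounded: 79.13%.

79.13%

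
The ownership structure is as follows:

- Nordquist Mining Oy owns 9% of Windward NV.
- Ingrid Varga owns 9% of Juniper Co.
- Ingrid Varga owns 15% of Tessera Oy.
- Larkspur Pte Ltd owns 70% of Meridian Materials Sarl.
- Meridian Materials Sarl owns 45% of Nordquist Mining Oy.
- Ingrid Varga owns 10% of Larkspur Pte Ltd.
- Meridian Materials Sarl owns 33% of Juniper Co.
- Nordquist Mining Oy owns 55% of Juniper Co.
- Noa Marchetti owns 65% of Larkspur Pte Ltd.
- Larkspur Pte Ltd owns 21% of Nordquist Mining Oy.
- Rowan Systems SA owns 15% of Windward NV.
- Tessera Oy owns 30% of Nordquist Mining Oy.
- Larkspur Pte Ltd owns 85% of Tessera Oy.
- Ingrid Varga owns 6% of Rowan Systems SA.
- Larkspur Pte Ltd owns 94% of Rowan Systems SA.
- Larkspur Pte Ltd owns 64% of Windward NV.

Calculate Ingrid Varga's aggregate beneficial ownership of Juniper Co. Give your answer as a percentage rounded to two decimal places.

Ingrid reaches Juniper along 6 paths.
Via Larkspur → Meridian: 10% × 70% × 33% = 2.31%.
Via Larkspur → Nordquist: 10% × 21% × 55% = 1.155%.
Via Larkspur → Meridian → Nordquist: 10% × 70% × 45% × 55% = 1.7325%.
Via Tessera → Nordquist: 15% × 30% × 55% = 2.475%.
Via Larkspur → Tessera → Nordquist: 10% × 85% × 30% × 55% = 1.4025%.
Direct stake: 9% = 9%.
Total: 2.31% + 1.155% + 1.7325% + 2.475% + 1.4025% + 9% = 18.075%.
Rounded: 18.08%.

18.08%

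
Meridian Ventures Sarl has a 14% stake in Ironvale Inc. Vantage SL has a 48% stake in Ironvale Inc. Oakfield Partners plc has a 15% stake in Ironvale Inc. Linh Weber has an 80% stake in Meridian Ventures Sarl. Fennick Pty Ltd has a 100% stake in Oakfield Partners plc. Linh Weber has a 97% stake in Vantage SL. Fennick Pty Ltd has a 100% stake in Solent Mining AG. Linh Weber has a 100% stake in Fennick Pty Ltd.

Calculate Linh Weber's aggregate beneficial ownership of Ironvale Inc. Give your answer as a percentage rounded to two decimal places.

72.76%

Linh reaches Ironvale along 3 paths.
Via Vantage: 97% × 48% = 46.56%.
Via Meridian: 80% × 14% = 11.2%.
Via Fennick → Oakfield: 100% × 100% × 15% = 15%.
Total: 46.56% + 11.2% + 15% = 72.76%.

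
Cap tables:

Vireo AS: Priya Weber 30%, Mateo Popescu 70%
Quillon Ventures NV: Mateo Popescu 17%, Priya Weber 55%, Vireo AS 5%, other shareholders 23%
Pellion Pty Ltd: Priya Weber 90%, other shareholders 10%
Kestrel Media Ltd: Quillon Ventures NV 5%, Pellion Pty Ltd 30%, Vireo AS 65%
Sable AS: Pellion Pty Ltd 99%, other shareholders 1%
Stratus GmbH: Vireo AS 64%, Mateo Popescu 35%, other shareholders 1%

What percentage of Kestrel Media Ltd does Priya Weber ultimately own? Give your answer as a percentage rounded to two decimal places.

Priya reaches Kestrel along 4 paths.
Via Quillon: 55% × 5% = 2.75%.
Via Vireo → Quillon: 30% × 5% × 5% = 0.075%.
Via Pellion: 90% × 30% = 27%.
Via Vireo: 30% × 65% = 19.5%.
Total: 2.75% + 0.075% + 27% + 19.5% = 49.325%.
Rounded: 49.33%.

49.33%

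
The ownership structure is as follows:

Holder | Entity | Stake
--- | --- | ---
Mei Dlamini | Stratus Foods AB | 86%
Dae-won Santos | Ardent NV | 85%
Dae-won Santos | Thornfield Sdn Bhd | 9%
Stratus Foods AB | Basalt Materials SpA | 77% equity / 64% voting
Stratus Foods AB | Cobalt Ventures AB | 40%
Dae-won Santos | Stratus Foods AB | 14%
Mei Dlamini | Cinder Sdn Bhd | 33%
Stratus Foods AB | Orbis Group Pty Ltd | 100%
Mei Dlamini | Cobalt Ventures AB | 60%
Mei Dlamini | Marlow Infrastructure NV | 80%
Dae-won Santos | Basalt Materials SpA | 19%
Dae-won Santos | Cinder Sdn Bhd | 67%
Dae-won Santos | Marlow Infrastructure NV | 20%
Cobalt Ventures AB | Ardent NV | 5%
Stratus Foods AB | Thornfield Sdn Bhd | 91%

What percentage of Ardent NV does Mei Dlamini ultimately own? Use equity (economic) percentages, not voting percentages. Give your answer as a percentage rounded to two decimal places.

4.72%

Mei reaches Ardent along 2 paths.
Via Stratus → Cobalt: 86% × 40% × 5% = 1.72%.
Via Cobalt: 60% × 5% = 3%.
Total: 1.72% + 3% = 4.72%.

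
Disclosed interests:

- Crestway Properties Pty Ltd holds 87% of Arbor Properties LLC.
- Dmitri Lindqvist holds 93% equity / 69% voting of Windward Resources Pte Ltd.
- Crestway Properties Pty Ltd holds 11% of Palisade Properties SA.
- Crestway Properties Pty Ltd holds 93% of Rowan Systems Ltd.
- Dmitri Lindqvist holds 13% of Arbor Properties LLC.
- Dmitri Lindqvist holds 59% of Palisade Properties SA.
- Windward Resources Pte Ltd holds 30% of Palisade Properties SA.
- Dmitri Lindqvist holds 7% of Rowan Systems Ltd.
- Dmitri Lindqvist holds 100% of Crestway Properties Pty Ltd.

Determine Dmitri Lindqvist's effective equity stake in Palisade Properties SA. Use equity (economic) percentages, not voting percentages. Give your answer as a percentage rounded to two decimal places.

Dmitri reaches Palisade along 3 paths.
Via Windward: 93% × 30% = 27.9%.
Direct stake: 59% = 59%.
Via Crestway: 100% × 11% = 11%.
Total: 27.9% + 59% + 11% = 97.9%.
Rounded: 97.90%.

97.90%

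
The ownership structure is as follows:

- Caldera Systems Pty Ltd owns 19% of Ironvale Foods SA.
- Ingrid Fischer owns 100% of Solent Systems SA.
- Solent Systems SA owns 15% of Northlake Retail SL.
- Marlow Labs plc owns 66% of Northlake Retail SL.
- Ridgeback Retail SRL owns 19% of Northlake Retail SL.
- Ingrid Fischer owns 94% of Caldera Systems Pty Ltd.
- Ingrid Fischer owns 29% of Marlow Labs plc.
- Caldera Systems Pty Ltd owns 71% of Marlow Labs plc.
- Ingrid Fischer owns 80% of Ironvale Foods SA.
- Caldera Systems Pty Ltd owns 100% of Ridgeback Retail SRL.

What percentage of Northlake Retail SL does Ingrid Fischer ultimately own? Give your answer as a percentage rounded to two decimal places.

Ingrid reaches Northlake along 4 paths.
Via Marlow: 29% × 66% = 19.14%.
Via Caldera → Marlow: 94% × 71% × 66% = 44.0484%.
Via Solent: 100% × 15% = 15%.
Via Caldera → Ridgeback: 94% × 100% × 19% = 17.86%.
Total: 19.14% + 44.0484% + 15% + 17.86% = 96.0484%.
Rounded: 96.05%.

96.05%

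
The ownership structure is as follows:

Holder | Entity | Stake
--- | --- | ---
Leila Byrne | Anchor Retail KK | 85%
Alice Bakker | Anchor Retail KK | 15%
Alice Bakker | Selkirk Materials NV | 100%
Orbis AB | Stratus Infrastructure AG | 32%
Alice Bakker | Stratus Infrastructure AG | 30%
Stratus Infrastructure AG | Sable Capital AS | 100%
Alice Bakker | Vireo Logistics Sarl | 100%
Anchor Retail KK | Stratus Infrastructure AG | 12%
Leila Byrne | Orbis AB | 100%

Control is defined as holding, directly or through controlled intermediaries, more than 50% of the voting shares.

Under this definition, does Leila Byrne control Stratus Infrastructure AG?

No

Leila holds 85% of Anchor, so Leila controls Anchor.
Leila holds 100% of Orbis, so Leila controls Orbis.
In Stratus, Leila's side holds only 12% + 32% = 44%, not > 50%.
So Leila does not control Stratus.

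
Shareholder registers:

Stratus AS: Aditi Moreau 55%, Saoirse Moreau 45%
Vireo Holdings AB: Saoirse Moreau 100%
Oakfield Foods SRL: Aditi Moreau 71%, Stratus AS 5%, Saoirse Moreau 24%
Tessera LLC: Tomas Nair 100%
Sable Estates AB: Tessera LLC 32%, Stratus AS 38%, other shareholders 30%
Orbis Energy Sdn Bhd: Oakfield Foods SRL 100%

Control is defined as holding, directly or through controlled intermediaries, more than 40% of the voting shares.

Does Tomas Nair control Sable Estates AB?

No

Tomas holds 100% of Tessera, so Tomas controls Tessera.
In Sable, Tomas's side holds only 32%, not > 40%.
So Tomas does not control Sable.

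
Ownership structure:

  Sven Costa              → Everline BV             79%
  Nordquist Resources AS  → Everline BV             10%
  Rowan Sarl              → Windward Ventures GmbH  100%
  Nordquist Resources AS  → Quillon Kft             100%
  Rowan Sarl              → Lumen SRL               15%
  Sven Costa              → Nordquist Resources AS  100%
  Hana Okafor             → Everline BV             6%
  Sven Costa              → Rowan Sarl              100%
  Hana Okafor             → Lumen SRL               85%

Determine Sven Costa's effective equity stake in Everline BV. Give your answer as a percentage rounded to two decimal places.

89.00%

Sven reaches Everline along 2 paths.
Via Nordquist: 100% × 10% = 10%.
Direct stake: 79% = 79%.
Total: 10% + 79% = 89%.
Rounded: 89.00%.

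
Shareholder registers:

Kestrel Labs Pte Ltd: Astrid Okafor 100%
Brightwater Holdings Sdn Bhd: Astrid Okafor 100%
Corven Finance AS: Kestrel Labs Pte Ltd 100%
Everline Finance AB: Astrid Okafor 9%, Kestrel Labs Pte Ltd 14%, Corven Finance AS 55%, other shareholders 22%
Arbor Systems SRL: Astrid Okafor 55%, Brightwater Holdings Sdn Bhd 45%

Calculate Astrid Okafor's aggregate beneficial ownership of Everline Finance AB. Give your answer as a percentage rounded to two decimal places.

78.00%

Astrid reaches Everline along 3 paths.
Direct stake: 9% = 9%.
Via Kestrel: 100% × 14% = 14%.
Via Kestrel → Corven: 100% × 100% × 55% = 55%.
Total: 9% + 14% + 55% = 78%.
Rounded: 78.00%.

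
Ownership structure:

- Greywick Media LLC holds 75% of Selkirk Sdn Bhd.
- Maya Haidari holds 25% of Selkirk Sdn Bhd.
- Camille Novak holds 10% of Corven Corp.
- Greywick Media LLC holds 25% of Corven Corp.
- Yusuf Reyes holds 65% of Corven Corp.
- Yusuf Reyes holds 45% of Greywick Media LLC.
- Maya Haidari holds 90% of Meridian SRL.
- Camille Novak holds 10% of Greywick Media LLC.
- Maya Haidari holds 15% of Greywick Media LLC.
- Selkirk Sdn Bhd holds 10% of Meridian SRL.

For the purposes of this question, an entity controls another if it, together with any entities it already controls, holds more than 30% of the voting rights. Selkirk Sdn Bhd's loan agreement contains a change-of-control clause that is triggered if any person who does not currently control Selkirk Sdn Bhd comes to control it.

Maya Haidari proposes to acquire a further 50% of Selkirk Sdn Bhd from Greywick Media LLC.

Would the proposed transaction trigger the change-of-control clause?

The purchase adds only to Maya's holdings (Greywick's stake shrinks), so Maya is the only person who could newly come to control Selkirk.
Maya holds 90% of Meridian, so Maya controls Meridian.
In Selkirk, Maya's side holds only 25%, not > 30%.
So before the transaction, Maya does not control Selkirk.
After the purchase, Maya's direct stake in Selkirk rises to 25% + 50% = 75%, and Greywick's stake falls to 25%.
Maya holds 75% of Selkirk, so Maya controls Selkirk.
Maya did not control Selkirk before and does after, so the clause is triggered.

Yes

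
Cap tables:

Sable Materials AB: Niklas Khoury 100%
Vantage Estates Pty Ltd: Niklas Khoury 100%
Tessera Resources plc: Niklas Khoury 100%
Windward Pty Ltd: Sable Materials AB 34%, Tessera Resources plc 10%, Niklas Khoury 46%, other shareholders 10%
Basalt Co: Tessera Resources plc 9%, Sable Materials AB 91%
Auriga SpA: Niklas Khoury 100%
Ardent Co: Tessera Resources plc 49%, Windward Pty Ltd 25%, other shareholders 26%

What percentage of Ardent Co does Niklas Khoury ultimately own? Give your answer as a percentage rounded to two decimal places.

71.50%

Niklas reaches Ardent along 4 paths.
Via Tessera: 100% × 49% = 49%.
Via Sable → Windward: 100% × 34% × 25% = 8.5%.
Via Tessera → Windward: 100% × 10% × 25% = 2.5%.
Via Windward: 46% × 25% = 11.5%.
Total: 49% + 8.5% + 2.5% + 11.5% = 71.5%.
Rounded: 71.50%.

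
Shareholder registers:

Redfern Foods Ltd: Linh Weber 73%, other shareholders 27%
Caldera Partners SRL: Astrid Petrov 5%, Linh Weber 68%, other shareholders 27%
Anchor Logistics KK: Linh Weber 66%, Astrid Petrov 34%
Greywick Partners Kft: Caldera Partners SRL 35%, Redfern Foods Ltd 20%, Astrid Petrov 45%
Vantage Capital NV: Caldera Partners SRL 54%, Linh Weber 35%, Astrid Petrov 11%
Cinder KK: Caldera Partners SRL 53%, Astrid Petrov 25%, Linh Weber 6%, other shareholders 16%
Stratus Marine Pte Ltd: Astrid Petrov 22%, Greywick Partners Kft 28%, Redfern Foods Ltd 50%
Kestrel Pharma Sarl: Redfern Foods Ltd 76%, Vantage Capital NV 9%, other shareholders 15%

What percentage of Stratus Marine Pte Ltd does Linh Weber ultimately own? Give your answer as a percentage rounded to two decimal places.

Linh reaches Stratus along 3 paths.
Via Caldera → Greywick: 68% × 35% × 28% = 6.664%.
Via Redfern → Greywick: 73% × 20% × 28% = 4.088%.
Via Redfern: 73% × 50% = 36.5%.
Total: 6.664% + 4.088% + 36.5% = 47.252%.
Rounded: 47.25%.

47.25%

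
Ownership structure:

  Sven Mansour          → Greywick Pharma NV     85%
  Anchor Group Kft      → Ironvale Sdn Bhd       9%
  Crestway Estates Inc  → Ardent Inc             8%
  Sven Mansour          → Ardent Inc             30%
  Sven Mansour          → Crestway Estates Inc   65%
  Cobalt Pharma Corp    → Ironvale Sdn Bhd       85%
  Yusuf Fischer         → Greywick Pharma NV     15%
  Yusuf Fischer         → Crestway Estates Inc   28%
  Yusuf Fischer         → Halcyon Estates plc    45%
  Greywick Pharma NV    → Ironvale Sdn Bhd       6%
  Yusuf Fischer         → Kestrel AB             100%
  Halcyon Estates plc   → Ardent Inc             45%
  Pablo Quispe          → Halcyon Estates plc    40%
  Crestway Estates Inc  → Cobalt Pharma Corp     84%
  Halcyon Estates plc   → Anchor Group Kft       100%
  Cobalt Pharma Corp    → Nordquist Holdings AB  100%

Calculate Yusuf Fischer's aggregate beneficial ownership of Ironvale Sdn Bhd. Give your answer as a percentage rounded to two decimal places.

24.94%

Yusuf reaches Ironvale along 3 paths.
Via Greywick: 15% × 6% = 0.9%.
Via Crestway → Cobalt: 28% × 84% × 85% = 19.992%.
Via Halcyon → Anchor: 45% × 100% × 9% = 4.05%.
Total: 0.9% + 19.992% + 4.05% = 24.942%.
Rounded: 24.94%.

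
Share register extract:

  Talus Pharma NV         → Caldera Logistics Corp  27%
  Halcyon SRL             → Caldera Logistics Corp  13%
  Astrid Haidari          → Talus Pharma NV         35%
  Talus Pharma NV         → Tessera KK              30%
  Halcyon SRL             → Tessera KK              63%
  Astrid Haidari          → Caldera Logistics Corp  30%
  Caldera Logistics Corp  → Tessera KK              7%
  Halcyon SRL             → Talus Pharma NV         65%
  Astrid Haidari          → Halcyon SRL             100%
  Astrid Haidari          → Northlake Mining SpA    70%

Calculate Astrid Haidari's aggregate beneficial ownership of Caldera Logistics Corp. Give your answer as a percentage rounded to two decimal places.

Astrid reaches Caldera along 4 paths.
Via Talus: 35% × 27% = 9.45%.
Via Halcyon → Talus: 100% × 65% × 27% = 17.55%.
Direct stake: 30% = 30%.
Via Halcyon: 100% × 13% = 13%.
Total: 9.45% + 17.55% + 30% + 13% = 70%.
Rounded: 70.00%.

70.00%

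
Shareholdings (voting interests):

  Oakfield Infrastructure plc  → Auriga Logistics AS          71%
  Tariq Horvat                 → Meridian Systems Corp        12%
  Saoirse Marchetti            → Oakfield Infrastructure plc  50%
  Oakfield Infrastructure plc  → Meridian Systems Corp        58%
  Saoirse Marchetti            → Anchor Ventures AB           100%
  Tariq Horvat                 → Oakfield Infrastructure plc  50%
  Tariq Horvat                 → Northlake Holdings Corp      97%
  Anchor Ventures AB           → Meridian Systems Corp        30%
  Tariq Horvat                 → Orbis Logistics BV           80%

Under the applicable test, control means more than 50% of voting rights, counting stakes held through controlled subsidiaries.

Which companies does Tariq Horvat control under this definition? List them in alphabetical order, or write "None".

Tariq holds 97% of Northlake, so Tariq controls Northlake.
Tariq holds 80% of Orbis, so Tariq controls Orbis.
No other company's threshold is met.

Northlake Holdings Corp, Orbis Logistics BV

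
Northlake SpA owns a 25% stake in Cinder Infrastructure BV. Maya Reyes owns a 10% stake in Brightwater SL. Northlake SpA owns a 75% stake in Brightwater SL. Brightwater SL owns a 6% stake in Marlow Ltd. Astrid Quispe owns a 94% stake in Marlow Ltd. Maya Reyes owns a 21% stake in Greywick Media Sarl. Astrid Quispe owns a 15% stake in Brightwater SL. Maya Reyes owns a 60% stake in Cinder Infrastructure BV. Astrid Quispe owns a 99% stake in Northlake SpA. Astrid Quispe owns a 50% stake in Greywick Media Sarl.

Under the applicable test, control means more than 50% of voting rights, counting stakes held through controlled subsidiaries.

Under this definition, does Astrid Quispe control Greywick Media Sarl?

No

Astrid holds 99% of Northlake, so Astrid controls Northlake.
Astrid and Northlake together hold 15% + 75% = 90% of Brightwater, so Astrid controls Brightwater.
Brightwater and Astrid together hold 6% + 94% = 100% of Marlow, so Astrid controls Marlow.
In Greywick, Astrid's side holds only 50%, not > 50%.
So Astrid does not control Greywick.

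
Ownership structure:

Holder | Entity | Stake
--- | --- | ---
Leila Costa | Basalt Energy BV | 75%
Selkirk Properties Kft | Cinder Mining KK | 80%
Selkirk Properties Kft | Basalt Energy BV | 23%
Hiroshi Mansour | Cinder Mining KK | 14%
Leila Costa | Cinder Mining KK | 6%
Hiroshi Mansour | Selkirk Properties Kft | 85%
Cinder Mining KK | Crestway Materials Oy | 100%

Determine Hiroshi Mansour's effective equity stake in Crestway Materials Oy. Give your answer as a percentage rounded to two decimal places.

Hiroshi reaches Crestway along 2 paths.
Via Selkirk → Cinder: 85% × 80% × 100% = 68%.
Via Cinder: 14% × 100% = 14%.
Total: 68% + 14% = 82%.
Rounded: 82.00%.

82.00%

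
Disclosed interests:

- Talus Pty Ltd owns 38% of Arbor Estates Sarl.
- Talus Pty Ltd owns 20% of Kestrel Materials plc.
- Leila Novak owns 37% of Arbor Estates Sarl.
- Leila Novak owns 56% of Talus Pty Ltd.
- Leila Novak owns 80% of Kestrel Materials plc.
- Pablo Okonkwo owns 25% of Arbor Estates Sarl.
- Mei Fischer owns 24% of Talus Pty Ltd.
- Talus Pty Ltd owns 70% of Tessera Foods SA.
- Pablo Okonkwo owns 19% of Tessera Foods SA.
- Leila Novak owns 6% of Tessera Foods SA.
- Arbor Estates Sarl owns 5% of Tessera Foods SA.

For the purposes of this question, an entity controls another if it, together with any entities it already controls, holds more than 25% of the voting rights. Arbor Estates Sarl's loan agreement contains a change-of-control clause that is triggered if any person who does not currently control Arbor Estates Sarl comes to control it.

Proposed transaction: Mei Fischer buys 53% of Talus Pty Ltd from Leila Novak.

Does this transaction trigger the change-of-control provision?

Yes

The purchase adds only to Mei's holdings (Leila's stake shrinks), so Mei is the only person who could newly come to control Arbor.
Mei's largest direct stake is 24% in Talus, which does not meet the threshold, so Mei controls no company.
Neither Mei nor any entity Mei controls holds any voting interest in Arbor.
So before the transaction, Mei does not control Arbor.
After the purchase, Mei's direct stake in Talus rises to 24% + 53% = 77%, and Leila's stake falls to 3%.
Mei holds 77% of Talus, so Mei controls Talus.
Talus holds 38% of Arbor, so Mei controls Arbor.
Mei did not control Arbor before and does after, so the clause is triggered.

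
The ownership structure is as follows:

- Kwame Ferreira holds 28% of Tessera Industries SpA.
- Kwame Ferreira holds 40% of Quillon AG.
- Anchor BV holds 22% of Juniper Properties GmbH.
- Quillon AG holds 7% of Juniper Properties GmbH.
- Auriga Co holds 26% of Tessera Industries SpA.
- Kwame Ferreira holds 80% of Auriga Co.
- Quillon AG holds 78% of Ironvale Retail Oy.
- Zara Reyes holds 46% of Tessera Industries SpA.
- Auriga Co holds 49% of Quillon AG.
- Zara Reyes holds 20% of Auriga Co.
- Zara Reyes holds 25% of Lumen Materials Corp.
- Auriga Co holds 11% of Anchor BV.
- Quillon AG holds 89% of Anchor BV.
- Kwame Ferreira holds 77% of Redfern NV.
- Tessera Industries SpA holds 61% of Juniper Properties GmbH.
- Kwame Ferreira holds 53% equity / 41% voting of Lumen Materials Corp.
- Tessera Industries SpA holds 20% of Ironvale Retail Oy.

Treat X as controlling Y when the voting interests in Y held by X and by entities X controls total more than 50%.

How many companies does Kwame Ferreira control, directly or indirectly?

Kwame holds 80% of Auriga, so Kwame controls Auriga.
Kwame holds 77% of Redfern, so Kwame controls Redfern.
Auriga and Kwame together hold 26% + 28% = 54% of Tessera, so Kwame controls Tessera.
Kwame and Auriga together hold 40% + 49% = 89% of Quillon, so Kwame controls Quillon.
Auriga and Quillon together hold 11% + 89% = 100% of Anchor, so Kwame controls Anchor.
Quillon and Tessera and Anchor together hold 7% + 61% + 22% = 90% of Juniper, so Kwame controls Juniper.
Quillon and Tessera together hold 78% + 20% = 98% of Ironvale, so Kwame controls Ironvale.
No other company's threshold is met.
Kwame controls 7 companies.

7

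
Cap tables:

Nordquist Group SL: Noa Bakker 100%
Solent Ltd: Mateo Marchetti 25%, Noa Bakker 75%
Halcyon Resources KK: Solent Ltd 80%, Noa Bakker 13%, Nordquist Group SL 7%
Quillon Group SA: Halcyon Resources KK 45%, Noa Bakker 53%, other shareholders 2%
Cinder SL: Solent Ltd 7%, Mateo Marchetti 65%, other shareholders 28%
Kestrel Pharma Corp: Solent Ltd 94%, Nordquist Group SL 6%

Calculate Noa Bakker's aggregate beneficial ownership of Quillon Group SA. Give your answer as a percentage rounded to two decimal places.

89.00%

Noa reaches Quillon along 4 paths.
Via Solent → Halcyon: 75% × 80% × 45% = 27%.
Via Halcyon: 13% × 45% = 5.85%.
Via Nordquist → Halcyon: 100% × 7% × 45% = 3.15%.
Direct stake: 53% = 53%.
Total: 27% + 5.85% + 3.15% + 53% = 89%.
Rounded: 89.00%.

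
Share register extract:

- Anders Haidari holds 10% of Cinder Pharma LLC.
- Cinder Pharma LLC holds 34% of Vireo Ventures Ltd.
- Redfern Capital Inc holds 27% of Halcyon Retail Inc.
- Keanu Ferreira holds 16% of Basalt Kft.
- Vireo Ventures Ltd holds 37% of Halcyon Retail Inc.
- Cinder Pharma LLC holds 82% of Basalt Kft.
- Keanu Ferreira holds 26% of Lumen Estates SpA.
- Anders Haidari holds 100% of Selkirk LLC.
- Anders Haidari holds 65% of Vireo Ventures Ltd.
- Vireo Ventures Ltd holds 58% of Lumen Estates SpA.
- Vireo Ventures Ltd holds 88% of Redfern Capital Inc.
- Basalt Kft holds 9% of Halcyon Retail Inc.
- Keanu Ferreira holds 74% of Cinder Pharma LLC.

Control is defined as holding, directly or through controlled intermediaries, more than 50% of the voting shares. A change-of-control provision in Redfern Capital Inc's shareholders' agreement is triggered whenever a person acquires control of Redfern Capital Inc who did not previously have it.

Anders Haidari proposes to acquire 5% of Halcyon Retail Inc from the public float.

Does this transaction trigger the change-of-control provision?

No

The purchase changes only Anders's holdings, so Anders is the only person who could newly come to control Redfern.
Anders holds 65% of Vireo, so Anders controls Vireo.
Vireo holds 88% of Redfern, so Anders controls Redfern.
So Anders already controls Redfern before the transaction.
After the purchase, Anders holds 5% of Halcyon directly.
Anders controlled Redfern already, so this is not a new person acquiring control; every other person's position is unchanged or reduced.
No new person acquires control, so the clause is not triggered.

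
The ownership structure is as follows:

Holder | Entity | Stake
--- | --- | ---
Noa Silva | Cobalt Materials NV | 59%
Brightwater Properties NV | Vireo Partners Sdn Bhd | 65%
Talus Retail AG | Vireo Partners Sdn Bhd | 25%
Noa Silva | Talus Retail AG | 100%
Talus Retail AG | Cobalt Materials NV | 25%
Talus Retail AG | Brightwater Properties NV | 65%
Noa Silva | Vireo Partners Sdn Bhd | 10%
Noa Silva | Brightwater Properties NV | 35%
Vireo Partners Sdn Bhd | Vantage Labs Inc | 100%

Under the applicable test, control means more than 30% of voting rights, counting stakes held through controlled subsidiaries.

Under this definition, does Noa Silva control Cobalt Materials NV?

Yes

Noa holds 100% of Talus, so Noa controls Talus.
Talus and Noa together hold 25% + 59% = 84% of Cobalt, so Noa controls Cobalt.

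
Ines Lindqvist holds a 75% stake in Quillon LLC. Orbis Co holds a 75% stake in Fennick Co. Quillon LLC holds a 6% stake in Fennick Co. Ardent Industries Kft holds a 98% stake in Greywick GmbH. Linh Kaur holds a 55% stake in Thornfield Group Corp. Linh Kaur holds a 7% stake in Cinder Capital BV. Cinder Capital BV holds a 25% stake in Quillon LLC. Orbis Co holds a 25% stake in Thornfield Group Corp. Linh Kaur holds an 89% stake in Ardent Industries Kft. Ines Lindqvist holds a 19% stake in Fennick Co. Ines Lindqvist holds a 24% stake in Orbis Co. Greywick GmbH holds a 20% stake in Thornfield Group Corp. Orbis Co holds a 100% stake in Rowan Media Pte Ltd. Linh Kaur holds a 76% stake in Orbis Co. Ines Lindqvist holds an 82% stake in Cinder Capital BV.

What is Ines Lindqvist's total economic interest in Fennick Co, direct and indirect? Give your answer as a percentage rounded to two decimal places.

42.73%

Ines reaches Fennick along 4 paths.
Via Quillon: 75% × 6% = 4.5%.
Via Cinder → Quillon: 82% × 25% × 6% = 1.23%.
Direct stake: 19% = 19%.
Via Orbis: 24% × 75% = 18%.
Total: 4.5% + 1.23% + 19% + 18% = 42.73%.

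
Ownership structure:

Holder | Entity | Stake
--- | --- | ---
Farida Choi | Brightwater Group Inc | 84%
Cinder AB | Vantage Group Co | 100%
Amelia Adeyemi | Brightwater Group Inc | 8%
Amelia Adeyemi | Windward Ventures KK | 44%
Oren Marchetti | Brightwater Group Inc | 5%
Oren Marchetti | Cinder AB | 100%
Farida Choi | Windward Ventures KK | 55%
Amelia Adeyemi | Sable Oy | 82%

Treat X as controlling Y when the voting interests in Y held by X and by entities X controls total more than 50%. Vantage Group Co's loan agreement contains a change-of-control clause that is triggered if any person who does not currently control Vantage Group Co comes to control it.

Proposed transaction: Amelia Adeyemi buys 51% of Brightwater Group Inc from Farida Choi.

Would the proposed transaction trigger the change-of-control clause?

The purchase adds only to Amelia's holdings (Farida's stake shrinks), so Amelia is the only person who could newly come to control Vantage.
Amelia holds 82% of Sable, so Amelia controls Sable.
Neither Amelia nor any entity Amelia controls holds any voting interest in Vantage.
So before the transaction, Amelia does not control Vantage.
After the purchase, Amelia's direct stake in Brightwater rises to 8% + 51% = 59%, and Farida's stake falls to 33%.
Amelia holds 59% of Brightwater, so Amelia controls Brightwater.
After the transaction, neither Amelia nor any entity Amelia controls holds a voting interest in Vantage, so Amelia still does not control it.
No new person acquires control, so the clause is not triggered.

No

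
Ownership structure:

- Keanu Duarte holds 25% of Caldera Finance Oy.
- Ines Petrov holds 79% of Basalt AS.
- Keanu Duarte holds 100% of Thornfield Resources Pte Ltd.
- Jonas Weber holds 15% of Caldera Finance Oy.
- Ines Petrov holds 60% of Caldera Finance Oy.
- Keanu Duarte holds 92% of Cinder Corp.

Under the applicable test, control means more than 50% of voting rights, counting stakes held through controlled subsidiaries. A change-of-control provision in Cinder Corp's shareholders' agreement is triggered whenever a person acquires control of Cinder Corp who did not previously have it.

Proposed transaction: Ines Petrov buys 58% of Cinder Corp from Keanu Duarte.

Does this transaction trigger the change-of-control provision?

Yes

The purchase adds only to Ines's holdings (Keanu's stake shrinks), so Ines is the only person who could newly come to control Cinder.
Ines holds 60% of Caldera, so Ines controls Caldera.
Ines holds 79% of Basalt, so Ines controls Basalt.
Neither Ines nor any entity Ines controls holds any voting interest in Cinder.
So before the transaction, Ines does not control Cinder.
After the purchase, Ines holds 58% of Cinder directly, and Keanu's stake falls to 34%.
Ines holds 58% of Cinder, so Ines controls Cinder.
Ines did not control Cinder before and does after, so the clause is triggered.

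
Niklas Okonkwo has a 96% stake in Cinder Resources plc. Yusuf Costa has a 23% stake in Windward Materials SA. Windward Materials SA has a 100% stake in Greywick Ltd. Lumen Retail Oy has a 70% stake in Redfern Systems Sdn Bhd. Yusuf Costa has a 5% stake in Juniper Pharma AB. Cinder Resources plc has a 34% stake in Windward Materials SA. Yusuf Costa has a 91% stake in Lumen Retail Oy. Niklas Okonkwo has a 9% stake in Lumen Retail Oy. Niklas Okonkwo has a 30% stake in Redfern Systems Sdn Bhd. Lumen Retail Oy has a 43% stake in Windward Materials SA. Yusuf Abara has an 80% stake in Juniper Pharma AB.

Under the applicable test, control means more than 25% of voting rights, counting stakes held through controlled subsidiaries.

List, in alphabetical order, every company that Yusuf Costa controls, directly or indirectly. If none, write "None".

Yusuf Costa holds 91% of Lumen, so Yusuf Costa controls Lumen.
Lumen holds 70% of Redfern, so Yusuf Costa controls Redfern.
Yusuf Costa and Lumen together hold 23% + 43% = 66% of Windward, so Yusuf Costa controls Windward.
Windward holds 100% of Greywick, so Yusuf Costa controls Greywick.
No other company's threshold is met.

Greywick Ltd, Lumen Retail Oy, Redfern Systems Sdn Bhd, Windward Materials SA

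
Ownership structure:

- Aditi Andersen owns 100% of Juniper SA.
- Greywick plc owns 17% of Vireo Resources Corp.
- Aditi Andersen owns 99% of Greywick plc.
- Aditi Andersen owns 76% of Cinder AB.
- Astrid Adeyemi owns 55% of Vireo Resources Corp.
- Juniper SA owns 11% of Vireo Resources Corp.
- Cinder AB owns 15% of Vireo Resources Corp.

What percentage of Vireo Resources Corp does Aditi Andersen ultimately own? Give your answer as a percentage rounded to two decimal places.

Aditi reaches Vireo along 3 paths.
Via Cinder: 76% × 15% = 11.4%.
Via Juniper: 100% × 11% = 11%.
Via Greywick: 99% × 17% = 16.83%.
Total: 11.4% + 11% + 16.83% = 39.23%.

39.23%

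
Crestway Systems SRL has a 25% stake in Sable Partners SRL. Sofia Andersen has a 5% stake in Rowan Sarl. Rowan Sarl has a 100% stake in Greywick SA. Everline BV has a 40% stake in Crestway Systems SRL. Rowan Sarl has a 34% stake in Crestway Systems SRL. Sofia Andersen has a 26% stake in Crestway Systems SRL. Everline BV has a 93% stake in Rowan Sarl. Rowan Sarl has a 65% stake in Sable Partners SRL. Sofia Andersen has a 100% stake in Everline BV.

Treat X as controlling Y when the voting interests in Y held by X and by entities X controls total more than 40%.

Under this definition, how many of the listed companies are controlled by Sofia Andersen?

Sofia holds 100% of Everline, so Sofia controls Everline.
Everline and Sofia together hold 93% + 5% = 98% of Rowan, so Sofia controls Rowan.
Everline and Rowan and Sofia together hold 40% + 34% + 26% = 100% of Crestway, so Sofia controls Crestway.
Rowan holds 100% of Greywick, so Sofia controls Greywick.
Crestway and Rowan together hold 25% + 65% = 90% of Sable, so Sofia controls Sable.
Sofia controls 5 companies.

5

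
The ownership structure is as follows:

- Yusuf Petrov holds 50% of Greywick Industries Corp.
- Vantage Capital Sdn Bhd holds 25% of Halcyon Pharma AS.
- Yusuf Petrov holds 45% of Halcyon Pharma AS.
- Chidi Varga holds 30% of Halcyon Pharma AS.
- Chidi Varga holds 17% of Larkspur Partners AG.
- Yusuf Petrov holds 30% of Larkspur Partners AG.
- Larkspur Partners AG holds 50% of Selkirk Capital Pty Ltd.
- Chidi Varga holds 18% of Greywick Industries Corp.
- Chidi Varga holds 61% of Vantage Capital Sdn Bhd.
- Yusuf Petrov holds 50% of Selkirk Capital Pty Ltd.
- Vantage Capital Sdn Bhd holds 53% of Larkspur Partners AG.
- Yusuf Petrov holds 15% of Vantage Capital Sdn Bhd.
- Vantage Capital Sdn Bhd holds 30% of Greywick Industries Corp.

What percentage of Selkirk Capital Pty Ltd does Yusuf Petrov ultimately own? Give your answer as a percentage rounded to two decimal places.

68.98%

Yusuf reaches Selkirk along 3 paths.
Direct stake: 50% = 50%.
Via Larkspur: 30% × 50% = 15%.
Via Vantage → Larkspur: 15% × 53% × 50% = 3.975%.
Total: 50% + 15% + 3.975% = 68.975%.
Rounded: 68.98%.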